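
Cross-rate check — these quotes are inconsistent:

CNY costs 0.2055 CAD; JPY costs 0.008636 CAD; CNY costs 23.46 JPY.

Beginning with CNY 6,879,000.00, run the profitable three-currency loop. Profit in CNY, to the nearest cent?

Profit: CNY 98,446.16

Profitable loop is CNY → CAD → JPY → CNY:
CNY 6,879,000.00 × 0.2055 = CAD 1,413,634.50
CAD 1,413,634.50 ÷ 0.008636 = JPY 163,690,887
JPY 163,690,887 ÷ 23.46 = CNY 6,977,446.16
Profit = CNY 6,977,446.16 − CNY 6,879,000.00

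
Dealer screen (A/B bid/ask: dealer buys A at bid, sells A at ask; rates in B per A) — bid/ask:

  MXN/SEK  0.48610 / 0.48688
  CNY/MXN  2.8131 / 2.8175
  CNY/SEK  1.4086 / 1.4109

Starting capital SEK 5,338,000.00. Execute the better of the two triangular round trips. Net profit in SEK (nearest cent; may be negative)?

Net profit: SEK 143,259.88

Best loop SEK → MXN → CNY → SEK:
SEK 5,338,000.00 ÷ 0.48688 (buy MXN at ask) = MXN 10,963,687.15
MXN 10,963,687.15 ÷ 2.8175 (buy CNY at ask) = CNY 3,891,282.04
CNY 3,891,282.04 × 1.4086 (sell CNY at bid) = SEK 5,481,259.88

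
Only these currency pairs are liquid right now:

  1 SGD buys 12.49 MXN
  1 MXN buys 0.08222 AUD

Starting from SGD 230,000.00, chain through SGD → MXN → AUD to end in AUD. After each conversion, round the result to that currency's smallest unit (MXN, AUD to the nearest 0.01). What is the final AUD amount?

SGD 230,000.00 × 12.49 = MXN 2,872,700.00
MXN 2,872,700.00 × 0.08222 = AUD 236,193.39

AUD 236,193.39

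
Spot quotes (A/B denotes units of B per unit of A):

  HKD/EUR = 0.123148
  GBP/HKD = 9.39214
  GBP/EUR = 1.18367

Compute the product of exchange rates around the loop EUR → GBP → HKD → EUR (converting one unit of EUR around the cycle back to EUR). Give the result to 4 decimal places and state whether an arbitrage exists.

Around EUR → GBP → HKD → EUR: 1 ÷ 1.18367 × 9.39214 × 0.123148 = 0.977150
Product < 1; profitable direction is EUR → HKD → GBP → EUR.

0.9772 (arbitrage exists)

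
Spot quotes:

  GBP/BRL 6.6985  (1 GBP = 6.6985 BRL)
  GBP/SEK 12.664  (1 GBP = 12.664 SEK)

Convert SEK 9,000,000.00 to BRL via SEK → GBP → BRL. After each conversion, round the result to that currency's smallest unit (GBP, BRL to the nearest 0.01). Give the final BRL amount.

SEK 9,000,000.00 ÷ 12.664 = GBP 710,675.93
GBP 710,675.93 × 6.6985 = BRL 4,760,462.72

BRL 4,760,462.72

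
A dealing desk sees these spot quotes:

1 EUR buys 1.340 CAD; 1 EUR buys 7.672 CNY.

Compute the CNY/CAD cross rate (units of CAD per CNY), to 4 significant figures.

CNY/CAD = 0.1747

1 CNY ÷ 7.672 = 0.130344 EUR
0.130344 EUR × 1.340 = 0.174661 CAD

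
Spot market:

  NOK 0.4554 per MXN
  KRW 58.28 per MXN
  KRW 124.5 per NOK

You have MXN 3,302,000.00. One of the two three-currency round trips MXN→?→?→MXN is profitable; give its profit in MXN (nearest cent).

Profit: MXN 92,175.03

Profitable loop is MXN → KRW → NOK → MXN:
MXN 3,302,000.00 × 58.28 = KRW 192,440,560
KRW 192,440,560 ÷ 124.5 = NOK 1,545,707.31
NOK 1,545,707.31 ÷ 0.4554 = MXN 3,394,175.03
Profit = MXN 3,394,175.03 − MXN 3,302,000.00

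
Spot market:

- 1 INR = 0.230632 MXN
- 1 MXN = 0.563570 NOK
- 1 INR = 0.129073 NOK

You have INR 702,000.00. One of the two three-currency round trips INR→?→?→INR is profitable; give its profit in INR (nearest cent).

Profitable loop is INR → MXN → NOK → INR:
INR 702,000.00 × 0.230632 = MXN 161,903.66
MXN 161,903.66 × 0.563570 = NOK 91,244.05
NOK 91,244.05 ÷ 0.129073 = INR 706,918.16
Profit = INR 706,918.16 − INR 702,000.00

Profit: INR 4,918.16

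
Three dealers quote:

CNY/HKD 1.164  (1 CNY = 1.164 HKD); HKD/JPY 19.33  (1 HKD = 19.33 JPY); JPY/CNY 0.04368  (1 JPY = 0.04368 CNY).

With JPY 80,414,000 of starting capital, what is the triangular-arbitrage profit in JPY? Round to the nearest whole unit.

Profitable loop is JPY → HKD → CNY → JPY:
JPY 80,414,000 ÷ 19.33 = HKD 4,160,062.08
HKD 4,160,062.08 ÷ 1.164 = CNY 3,573,936.49
CNY 3,573,936.49 ÷ 0.04368 = JPY 81,820,890
Profit = JPY 81,820,890 − JPY 80,414,000

Profit: JPY 1,406,890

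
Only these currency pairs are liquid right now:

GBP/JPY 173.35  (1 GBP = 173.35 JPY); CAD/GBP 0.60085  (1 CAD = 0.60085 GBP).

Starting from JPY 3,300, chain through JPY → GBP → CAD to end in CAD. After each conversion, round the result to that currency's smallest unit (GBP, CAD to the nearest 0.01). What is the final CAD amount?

JPY 3,300 ÷ 173.35 = GBP 19.04
GBP 19.04 ÷ 0.60085 = CAD 31.69

CAD 31.69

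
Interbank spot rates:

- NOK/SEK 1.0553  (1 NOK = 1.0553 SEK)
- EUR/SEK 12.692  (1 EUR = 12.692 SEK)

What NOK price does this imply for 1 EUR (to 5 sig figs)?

EUR/NOK = 12.027

1 EUR × 12.692 = 12.692 SEK
12.692 SEK ÷ 1.0553 = 12.0269 NOK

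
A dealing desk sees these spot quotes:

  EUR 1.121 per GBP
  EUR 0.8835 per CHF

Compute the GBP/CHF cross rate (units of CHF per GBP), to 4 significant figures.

1 GBP × 1.121 = 1.121 EUR
1.121 EUR ÷ 0.8835 = 1.26882 CHF

GBP/CHF = 1.269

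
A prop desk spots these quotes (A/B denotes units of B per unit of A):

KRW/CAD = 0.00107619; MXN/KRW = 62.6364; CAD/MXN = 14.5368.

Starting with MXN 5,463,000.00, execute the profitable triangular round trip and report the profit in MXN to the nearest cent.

Profitable loop is MXN → CAD → KRW → MXN:
MXN 5,463,000.00 ÷ 14.5368 = CAD 375,804.85
CAD 375,804.85 ÷ 0.00107619 = KRW 349,199,355
KRW 349,199,355 ÷ 62.6364 = MXN 5,575,022.75
Profit = MXN 5,575,022.75 − MXN 5,463,000.00

Profit: MXN 112,022.75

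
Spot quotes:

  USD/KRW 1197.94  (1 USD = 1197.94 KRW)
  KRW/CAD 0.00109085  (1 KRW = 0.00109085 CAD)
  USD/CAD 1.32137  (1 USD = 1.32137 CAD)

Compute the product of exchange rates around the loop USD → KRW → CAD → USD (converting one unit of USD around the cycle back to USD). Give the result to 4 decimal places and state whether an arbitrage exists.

Around USD → KRW → CAD → USD: 1 × 1197.94 × 0.00109085 ÷ 1.32137 = 0.988953
Product < 1; profitable direction is USD → CAD → KRW → USD.

0.9890 (arbitrage exists)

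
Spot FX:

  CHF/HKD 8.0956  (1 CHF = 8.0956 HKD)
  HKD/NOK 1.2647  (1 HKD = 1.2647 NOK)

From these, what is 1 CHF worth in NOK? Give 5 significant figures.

CHF/NOK = 10.239

1 CHF × 8.0956 = 8.0956 HKD
8.0956 HKD × 1.2647 = 10.2385 NOK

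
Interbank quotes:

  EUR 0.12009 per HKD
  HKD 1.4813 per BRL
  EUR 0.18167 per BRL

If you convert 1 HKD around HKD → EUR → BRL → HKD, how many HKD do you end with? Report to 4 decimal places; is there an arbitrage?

Around HKD → EUR → BRL → HKD: 1 × 0.12009 ÷ 0.18167 × 1.4813 = 0.979189
Product < 1; profitable direction is HKD → BRL → EUR → HKD.

0.9792 (arbitrage exists)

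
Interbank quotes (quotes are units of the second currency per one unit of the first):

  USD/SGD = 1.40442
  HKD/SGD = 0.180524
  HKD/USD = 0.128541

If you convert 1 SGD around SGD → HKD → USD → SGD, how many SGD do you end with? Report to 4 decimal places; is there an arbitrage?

Around SGD → HKD → USD → SGD: 1 ÷ 0.180524 × 0.128541 × 1.40442 = 1.000009
Product ≈ 1 (deviation 0.001%, within rounding noise).

1.0000 (no arbitrage)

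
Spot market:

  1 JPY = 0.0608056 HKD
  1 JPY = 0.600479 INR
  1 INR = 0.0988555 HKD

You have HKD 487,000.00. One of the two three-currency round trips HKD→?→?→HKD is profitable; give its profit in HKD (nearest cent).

Profitable loop is HKD → INR → JPY → HKD:
HKD 487,000.00 ÷ 0.0988555 = INR 4,926,382.45
INR 4,926,382.45 ÷ 0.600479 = JPY 8,204,088
JPY 8,204,088 × 0.0608056 = HKD 498,854.48
Profit = HKD 498,854.48 − HKD 487,000.00

Profit: HKD 11,854.48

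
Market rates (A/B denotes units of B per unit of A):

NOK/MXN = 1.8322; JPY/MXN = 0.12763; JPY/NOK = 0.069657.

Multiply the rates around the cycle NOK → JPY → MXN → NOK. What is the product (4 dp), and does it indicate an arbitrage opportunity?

1.0000 (no arbitrage)

Around NOK → JPY → MXN → NOK: 1 ÷ 0.069657 × 0.12763 ÷ 1.8322 = 1.000035
Product ≈ 1 (deviation 0.003%, within rounding noise).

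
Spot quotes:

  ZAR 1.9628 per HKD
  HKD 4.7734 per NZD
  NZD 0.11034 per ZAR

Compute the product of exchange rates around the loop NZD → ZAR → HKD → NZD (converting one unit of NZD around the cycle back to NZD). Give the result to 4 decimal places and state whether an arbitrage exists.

Around NZD → ZAR → HKD → NZD: 1 ÷ 0.11034 ÷ 1.9628 ÷ 4.7734 = 0.967304
Product < 1; profitable direction is NZD → HKD → ZAR → NZD.

0.9673 (arbitrage exists)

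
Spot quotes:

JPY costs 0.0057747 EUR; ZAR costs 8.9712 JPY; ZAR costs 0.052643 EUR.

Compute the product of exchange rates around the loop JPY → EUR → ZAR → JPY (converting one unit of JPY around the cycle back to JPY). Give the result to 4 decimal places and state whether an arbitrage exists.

0.9841 (arbitrage exists)

Around JPY → EUR → ZAR → JPY: 1 × 0.0057747 ÷ 0.052643 × 8.9712 = 0.984100
Product < 1; profitable direction is JPY → ZAR → EUR → JPY.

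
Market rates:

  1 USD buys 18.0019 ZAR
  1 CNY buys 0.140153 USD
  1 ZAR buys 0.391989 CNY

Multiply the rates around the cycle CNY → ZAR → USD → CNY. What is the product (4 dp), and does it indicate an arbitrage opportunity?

Around CNY → ZAR → USD → CNY: 1 ÷ 0.391989 ÷ 18.0019 ÷ 0.140153 = 1.011126
Product > 1; profitable direction is CNY → ZAR → USD → CNY.

1.0111 (arbitrage exists)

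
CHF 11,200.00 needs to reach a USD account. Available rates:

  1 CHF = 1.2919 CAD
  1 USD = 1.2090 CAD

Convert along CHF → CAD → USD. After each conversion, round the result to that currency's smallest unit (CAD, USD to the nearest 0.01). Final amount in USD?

CHF 11,200.00 × 1.2919 = CAD 14,469.28
CAD 14,469.28 ÷ 1.2090 = USD 11,967.97

USD 11,967.97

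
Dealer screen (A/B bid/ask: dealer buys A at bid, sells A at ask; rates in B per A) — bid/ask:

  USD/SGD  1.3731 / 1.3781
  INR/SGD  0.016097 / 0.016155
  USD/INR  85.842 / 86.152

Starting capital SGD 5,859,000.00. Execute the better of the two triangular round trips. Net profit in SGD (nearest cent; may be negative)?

Net profit: SGD 15,724.93

Best loop SGD → USD → INR → SGD:
SGD 5,859,000.00 ÷ 1.3781 (buy USD at ask) = USD 4,251,505.70
USD 4,251,505.70 × 85.842 (sell USD at bid) = INR 364,957,751.98
INR 364,957,751.98 × 0.016097 (sell INR at bid) = SGD 5,874,724.93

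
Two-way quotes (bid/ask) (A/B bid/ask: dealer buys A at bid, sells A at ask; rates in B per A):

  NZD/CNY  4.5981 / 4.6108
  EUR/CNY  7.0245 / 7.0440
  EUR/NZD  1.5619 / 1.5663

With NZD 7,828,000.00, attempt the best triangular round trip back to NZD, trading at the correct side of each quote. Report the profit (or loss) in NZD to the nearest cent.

Net profit: NZD 153,106.51

Best loop NZD → CNY → EUR → NZD:
NZD 7,828,000.00 × 4.5981 (sell NZD at bid) = CNY 35,993,926.80
CNY 35,993,926.80 ÷ 7.0440 (buy EUR at ask) = EUR 5,109,870.36
EUR 5,109,870.36 × 1.5619 (sell EUR at bid) = NZD 7,981,106.51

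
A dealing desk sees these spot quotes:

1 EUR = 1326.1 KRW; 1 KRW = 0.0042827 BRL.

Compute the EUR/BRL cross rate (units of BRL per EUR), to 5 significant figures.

EUR/BRL = 5.6793

1 EUR × 1326.1 = 1326.1 KRW
1326.1 KRW × 0.0042827 = 5.67929 BRL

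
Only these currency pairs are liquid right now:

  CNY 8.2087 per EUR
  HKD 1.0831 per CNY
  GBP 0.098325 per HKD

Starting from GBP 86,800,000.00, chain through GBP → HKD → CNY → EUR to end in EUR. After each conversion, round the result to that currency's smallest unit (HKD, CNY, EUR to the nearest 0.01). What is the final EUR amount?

GBP 86,800,000.00 ÷ 0.098325 = HKD 882,786,676.84
HKD 882,786,676.84 ÷ 1.0831 = CNY 815,055,559.82
CNY 815,055,559.82 ÷ 8.2087 = EUR 99,291,673.45

EUR 99,291,673.45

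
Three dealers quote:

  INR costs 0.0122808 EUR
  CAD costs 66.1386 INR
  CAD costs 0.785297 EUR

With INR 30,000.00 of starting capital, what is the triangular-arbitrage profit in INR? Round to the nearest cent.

Profit: INR 1,029.09

Profitable loop is INR → EUR → CAD → INR:
INR 30,000.00 × 0.0122808 = EUR 368.42
EUR 368.42 ÷ 0.785297 = CAD 469.15
CAD 469.15 × 66.1386 = INR 31,029.09
Profit = INR 31,029.09 − INR 30,000.00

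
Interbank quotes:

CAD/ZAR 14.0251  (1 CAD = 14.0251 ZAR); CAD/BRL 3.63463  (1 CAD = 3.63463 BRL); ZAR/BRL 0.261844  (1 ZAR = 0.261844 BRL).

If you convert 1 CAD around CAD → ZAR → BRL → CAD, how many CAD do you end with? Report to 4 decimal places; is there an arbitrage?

Around CAD → ZAR → BRL → CAD: 1 × 14.0251 × 0.261844 ÷ 3.63463 = 1.010388
Product > 1; profitable direction is CAD → ZAR → BRL → CAD.

1.0104 (arbitrage exists)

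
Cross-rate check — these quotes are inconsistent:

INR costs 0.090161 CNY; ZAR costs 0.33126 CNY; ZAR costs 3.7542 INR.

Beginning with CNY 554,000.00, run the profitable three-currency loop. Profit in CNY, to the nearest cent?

Profit: CNY 12,078.80

Profitable loop is CNY → ZAR → INR → CNY:
CNY 554,000.00 ÷ 0.33126 = ZAR 1,672,402.34
ZAR 1,672,402.34 × 3.7542 = INR 6,278,532.87
INR 6,278,532.87 × 0.090161 = CNY 566,078.80
Profit = CNY 566,078.80 − CNY 554,000.00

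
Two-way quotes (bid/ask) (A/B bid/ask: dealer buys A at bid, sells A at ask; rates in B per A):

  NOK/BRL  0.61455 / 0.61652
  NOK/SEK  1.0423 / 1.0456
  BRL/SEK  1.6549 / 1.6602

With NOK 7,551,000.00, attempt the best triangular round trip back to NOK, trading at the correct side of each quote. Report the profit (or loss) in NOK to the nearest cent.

Net profit: NOK 138,349.99

Best loop NOK → SEK → BRL → NOK:
NOK 7,551,000.00 × 1.0423 (sell NOK at bid) = SEK 7,870,407.30
SEK 7,870,407.30 ÷ 1.6602 (buy BRL at ask) = BRL 4,740,638.06
BRL 4,740,638.06 ÷ 0.61652 (buy NOK at ask) = NOK 7,689,349.99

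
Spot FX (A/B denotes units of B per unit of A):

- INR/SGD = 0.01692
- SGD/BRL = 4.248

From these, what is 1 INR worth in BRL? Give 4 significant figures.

1 INR × 0.01692 = 0.01692 SGD
0.01692 SGD × 4.248 = 0.0718762 BRL

INR/BRL = 0.07188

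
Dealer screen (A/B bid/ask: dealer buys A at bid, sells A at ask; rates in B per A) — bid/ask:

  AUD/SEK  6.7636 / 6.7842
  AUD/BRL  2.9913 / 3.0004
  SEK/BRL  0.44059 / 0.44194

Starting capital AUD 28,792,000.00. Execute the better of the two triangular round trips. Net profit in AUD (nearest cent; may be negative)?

Net result: AUD -66,350.92 (no profitable arbitrage after spreads)

Best loop AUD → BRL → SEK → AUD:
AUD 28,792,000.00 × 2.9913 (sell AUD at bid) = BRL 86,125,509.60
BRL 86,125,509.60 ÷ 0.44194 (buy SEK at ask) = SEK 194,880,548.49
SEK 194,880,548.49 ÷ 6.7842 (buy AUD at ask) = AUD 28,725,649.08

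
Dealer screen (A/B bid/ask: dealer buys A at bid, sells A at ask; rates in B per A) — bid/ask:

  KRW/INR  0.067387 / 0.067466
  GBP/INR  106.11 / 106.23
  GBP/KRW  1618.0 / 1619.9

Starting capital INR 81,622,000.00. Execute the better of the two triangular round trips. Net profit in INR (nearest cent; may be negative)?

Net profit: INR 2,153,048.98

Best loop INR → GBP → KRW → INR:
INR 81,622,000.00 ÷ 106.23 (buy GBP at ask) = GBP 768,351.69
GBP 768,351.69 × 1618.0 (sell GBP at bid) = KRW 1,243,193,034
KRW 1,243,193,034 × 0.067387 (sell KRW at bid) = INR 83,775,048.98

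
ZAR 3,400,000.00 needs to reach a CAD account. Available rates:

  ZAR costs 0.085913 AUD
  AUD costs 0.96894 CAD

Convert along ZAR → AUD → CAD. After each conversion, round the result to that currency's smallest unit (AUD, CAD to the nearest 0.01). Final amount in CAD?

CAD 283,031.44

ZAR 3,400,000.00 × 0.085913 = AUD 292,104.20
AUD 292,104.20 × 0.96894 = CAD 283,031.44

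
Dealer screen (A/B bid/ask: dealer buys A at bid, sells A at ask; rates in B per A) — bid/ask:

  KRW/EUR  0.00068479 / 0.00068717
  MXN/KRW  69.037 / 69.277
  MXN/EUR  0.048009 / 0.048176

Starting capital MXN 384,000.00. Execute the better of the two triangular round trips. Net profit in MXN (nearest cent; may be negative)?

Net profit: MXN 3,258.20

Best loop MXN → EUR → KRW → MXN:
MXN 384,000.00 × 0.048009 (sell MXN at bid) = EUR 18,435.46
EUR 18,435.46 ÷ 0.00068717 (buy KRW at ask) = KRW 26,828,086
KRW 26,828,086 ÷ 69.277 (buy MXN at ask) = MXN 387,258.20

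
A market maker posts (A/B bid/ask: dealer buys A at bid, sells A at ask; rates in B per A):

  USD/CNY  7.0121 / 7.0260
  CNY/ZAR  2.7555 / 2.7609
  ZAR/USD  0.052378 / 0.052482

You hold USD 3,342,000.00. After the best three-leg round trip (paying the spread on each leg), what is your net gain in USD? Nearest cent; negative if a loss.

Best loop USD → CNY → ZAR → USD:
USD 3,342,000.00 × 7.0121 (sell USD at bid) = CNY 23,434,438.20
CNY 23,434,438.20 × 2.7555 (sell CNY at bid) = ZAR 64,573,594.46
ZAR 64,573,594.46 × 0.052378 (sell ZAR at bid) = USD 3,382,235.73

Net profit: USD 40,235.73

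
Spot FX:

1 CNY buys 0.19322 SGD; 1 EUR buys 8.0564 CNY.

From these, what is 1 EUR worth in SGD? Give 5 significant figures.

1 EUR × 8.0564 = 8.0564 CNY
8.0564 CNY × 0.19322 = 1.55666 SGD

EUR/SGD = 1.5567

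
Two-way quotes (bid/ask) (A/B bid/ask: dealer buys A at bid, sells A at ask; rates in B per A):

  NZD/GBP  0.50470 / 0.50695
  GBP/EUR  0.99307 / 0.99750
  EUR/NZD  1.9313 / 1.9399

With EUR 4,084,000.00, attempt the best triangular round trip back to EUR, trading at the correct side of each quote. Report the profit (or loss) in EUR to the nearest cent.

Net profit: EUR 79,210.39

Best loop EUR → GBP → NZD → EUR:
EUR 4,084,000.00 ÷ 0.99750 (buy GBP at ask) = GBP 4,094,235.59
GBP 4,094,235.59 ÷ 0.50695 (buy NZD at ask) = NZD 8,076,211.83
NZD 8,076,211.83 ÷ 1.9399 (buy EUR at ask) = EUR 4,163,210.39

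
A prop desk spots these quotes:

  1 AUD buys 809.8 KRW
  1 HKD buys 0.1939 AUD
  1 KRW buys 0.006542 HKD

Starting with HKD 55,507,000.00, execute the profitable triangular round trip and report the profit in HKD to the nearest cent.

Profit: HKD 1,511,249.08

Profitable loop is HKD → AUD → KRW → HKD:
HKD 55,507,000.00 × 0.1939 = AUD 10,762,807.30
AUD 10,762,807.30 × 809.8 = KRW 8,715,721,352
KRW 8,715,721,352 × 0.006542 = HKD 57,018,249.08
Profit = HKD 57,018,249.08 − HKD 55,507,000.00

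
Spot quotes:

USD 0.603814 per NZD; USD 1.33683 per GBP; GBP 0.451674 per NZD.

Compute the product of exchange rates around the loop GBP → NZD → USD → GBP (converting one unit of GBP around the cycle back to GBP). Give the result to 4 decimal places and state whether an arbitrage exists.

1.0000 (no arbitrage)

Around GBP → NZD → USD → GBP: 1 ÷ 0.451674 × 0.603814 ÷ 1.33683 = 1.000004
Product ≈ 1 (deviation 0.000%, within rounding noise).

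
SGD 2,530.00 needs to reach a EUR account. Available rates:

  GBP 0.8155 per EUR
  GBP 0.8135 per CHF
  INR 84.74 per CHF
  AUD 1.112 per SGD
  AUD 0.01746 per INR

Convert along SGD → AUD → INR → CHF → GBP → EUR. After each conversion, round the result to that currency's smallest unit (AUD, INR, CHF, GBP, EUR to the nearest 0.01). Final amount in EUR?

EUR 1,896.81

SGD 2,530.00 × 1.112 = AUD 2,813.36
AUD 2,813.36 ÷ 0.01746 = INR 161,131.73
INR 161,131.73 ÷ 84.74 = CHF 1,901.48
CHF 1,901.48 × 0.8135 = GBP 1,546.85
GBP 1,546.85 ÷ 0.8155 = EUR 1,896.81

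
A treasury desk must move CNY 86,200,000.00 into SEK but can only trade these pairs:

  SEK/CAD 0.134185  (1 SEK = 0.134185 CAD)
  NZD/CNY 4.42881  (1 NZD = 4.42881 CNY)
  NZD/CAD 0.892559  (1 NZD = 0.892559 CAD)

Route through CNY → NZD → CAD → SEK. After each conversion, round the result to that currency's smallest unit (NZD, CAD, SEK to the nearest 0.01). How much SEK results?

SEK 129,465,239.71

CNY 86,200,000.00 ÷ 4.42881 = NZD 19,463,467.61
NZD 19,463,467.61 × 0.892559 = CAD 17,372,293.19
CAD 17,372,293.19 ÷ 0.134185 = SEK 129,465,239.71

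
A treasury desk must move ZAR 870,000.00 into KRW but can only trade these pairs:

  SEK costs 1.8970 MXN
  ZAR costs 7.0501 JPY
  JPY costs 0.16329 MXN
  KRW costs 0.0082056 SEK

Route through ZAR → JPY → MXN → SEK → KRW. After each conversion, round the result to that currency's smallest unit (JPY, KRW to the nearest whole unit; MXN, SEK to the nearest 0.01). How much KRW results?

KRW 64,342,280

ZAR 870,000.00 × 7.0501 = JPY 6,133,587
JPY 6,133,587 × 0.16329 = MXN 1,001,553.42
MXN 1,001,553.42 ÷ 1.8970 = SEK 527,967.01
SEK 527,967.01 ÷ 0.0082056 = KRW 64,342,280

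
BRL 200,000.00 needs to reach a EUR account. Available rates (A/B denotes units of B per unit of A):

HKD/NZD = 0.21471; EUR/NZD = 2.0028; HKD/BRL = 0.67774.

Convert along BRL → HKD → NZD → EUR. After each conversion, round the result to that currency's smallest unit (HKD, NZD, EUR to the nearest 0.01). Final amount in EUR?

BRL 200,000.00 ÷ 0.67774 = HKD 295,098.42
HKD 295,098.42 × 0.21471 = NZD 63,360.58
NZD 63,360.58 ÷ 2.0028 = EUR 31,636.00

EUR 31,636.00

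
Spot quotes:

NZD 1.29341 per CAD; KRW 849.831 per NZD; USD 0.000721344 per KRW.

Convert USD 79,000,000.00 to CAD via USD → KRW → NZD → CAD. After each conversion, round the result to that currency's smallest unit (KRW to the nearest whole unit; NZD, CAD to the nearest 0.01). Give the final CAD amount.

CAD 99,635,908.23

USD 79,000,000.00 ÷ 0.000721344 = KRW 109,517,789,016
KRW 109,517,789,016 ÷ 849.831 = NZD 128,870,080.07
NZD 128,870,080.07 ÷ 1.29341 = CAD 99,635,908.23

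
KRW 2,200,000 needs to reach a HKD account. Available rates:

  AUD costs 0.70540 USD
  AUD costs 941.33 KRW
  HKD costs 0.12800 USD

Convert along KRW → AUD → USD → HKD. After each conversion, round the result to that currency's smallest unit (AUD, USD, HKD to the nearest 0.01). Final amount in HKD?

HKD 12,879.69

KRW 2,200,000 ÷ 941.33 = AUD 2,337.12
AUD 2,337.12 × 0.70540 = USD 1,648.60
USD 1,648.60 ÷ 0.12800 = HKD 12,879.69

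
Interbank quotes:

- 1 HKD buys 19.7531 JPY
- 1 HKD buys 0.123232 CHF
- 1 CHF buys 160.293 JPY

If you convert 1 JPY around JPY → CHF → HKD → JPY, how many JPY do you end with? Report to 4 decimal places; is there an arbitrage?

Around JPY → CHF → HKD → JPY: 1 ÷ 160.293 ÷ 0.123232 × 19.7531 = 0.999994
Product ≈ 1 (deviation 0.001%, within rounding noise).

1.0000 (no arbitrage)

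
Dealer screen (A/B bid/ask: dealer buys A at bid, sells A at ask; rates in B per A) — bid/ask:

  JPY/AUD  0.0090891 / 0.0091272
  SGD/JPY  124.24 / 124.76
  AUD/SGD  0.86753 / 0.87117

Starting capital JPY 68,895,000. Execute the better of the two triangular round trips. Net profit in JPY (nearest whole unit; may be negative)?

Net profit: JPY 554,938

Best loop JPY → SGD → AUD → JPY:
JPY 68,895,000 ÷ 124.76 (buy SGD at ask) = SGD 552,220.26
SGD 552,220.26 ÷ 0.87117 (buy AUD at ask) = AUD 633,883.47
AUD 633,883.47 ÷ 0.0091272 (buy JPY at ask) = JPY 69,449,938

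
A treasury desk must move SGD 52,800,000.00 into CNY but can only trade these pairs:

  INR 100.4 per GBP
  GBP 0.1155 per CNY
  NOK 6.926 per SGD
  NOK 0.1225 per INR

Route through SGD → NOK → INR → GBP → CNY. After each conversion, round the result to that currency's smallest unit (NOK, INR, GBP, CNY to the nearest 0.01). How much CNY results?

CNY 257,433,240.78

SGD 52,800,000.00 × 6.926 = NOK 365,692,800.00
NOK 365,692,800.00 ÷ 0.1225 = INR 2,985,247,346.94
INR 2,985,247,346.94 ÷ 100.4 = GBP 29,733,539.31
GBP 29,733,539.31 ÷ 0.1155 = CNY 257,433,240.78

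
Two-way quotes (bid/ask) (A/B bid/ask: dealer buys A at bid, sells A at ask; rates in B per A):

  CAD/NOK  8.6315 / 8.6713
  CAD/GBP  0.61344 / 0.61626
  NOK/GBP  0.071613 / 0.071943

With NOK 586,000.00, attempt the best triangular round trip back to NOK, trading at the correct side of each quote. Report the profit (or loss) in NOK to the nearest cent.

Net profit: NOK 1,775.90

Best loop NOK → GBP → CAD → NOK:
NOK 586,000.00 × 0.071613 (sell NOK at bid) = GBP 41,965.22
GBP 41,965.22 ÷ 0.61626 (buy CAD at ask) = CAD 68,096.61
CAD 68,096.61 × 8.6315 (sell CAD at bid) = NOK 587,775.90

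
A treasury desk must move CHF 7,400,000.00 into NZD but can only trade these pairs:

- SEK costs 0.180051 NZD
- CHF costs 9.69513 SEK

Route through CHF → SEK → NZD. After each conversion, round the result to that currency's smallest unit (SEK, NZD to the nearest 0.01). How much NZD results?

CHF 7,400,000.00 × 9.69513 = SEK 71,743,962.00
SEK 71,743,962.00 × 0.180051 = NZD 12,917,572.10

NZD 12,917,572.10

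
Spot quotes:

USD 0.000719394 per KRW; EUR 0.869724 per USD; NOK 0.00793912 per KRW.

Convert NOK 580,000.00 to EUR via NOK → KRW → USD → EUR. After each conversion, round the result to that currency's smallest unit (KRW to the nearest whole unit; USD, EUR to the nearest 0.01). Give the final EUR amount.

EUR 45,709.23

NOK 580,000.00 ÷ 0.00793912 = KRW 73,055,956
KRW 73,055,956 × 0.000719394 = USD 52,556.02
USD 52,556.02 × 0.869724 = EUR 45,709.23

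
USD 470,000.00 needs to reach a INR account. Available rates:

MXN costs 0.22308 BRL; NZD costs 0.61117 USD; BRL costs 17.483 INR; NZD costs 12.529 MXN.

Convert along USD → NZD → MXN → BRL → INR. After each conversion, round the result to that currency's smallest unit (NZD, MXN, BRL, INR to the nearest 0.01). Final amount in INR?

USD 470,000.00 ÷ 0.61117 = NZD 769,016.80
NZD 769,016.80 × 12.529 = MXN 9,635,011.49
MXN 9,635,011.49 × 0.22308 = BRL 2,149,378.36
BRL 2,149,378.36 × 17.483 = INR 37,577,581.87

INR 37,577,581.87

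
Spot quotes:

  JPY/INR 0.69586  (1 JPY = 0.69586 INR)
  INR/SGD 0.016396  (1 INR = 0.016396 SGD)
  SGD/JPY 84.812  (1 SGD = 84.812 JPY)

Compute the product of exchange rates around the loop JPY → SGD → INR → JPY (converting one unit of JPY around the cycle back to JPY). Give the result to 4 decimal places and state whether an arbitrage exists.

1.0334 (arbitrage exists)

Around JPY → SGD → INR → JPY: 1 ÷ 84.812 ÷ 0.016396 ÷ 0.69586 = 1.033434
Product > 1; profitable direction is JPY → SGD → INR → JPY.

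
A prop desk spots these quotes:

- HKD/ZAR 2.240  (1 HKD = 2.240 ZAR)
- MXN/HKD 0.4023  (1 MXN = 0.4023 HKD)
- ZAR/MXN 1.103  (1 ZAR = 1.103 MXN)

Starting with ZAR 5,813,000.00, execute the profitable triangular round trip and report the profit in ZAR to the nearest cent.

Profitable loop is ZAR → HKD → MXN → ZAR:
ZAR 5,813,000.00 ÷ 2.240 = HKD 2,595,089.29
HKD 2,595,089.29 ÷ 0.4023 = MXN 6,450,632.08
MXN 6,450,632.08 ÷ 1.103 = ZAR 5,848,261.18
Profit = ZAR 5,848,261.18 − ZAR 5,813,000.00

Profit: ZAR 35,261.18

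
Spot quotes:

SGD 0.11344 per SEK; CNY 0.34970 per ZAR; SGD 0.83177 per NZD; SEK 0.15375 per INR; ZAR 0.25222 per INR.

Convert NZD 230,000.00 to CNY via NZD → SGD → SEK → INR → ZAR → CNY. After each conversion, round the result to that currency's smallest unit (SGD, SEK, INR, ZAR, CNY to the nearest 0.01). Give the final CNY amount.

CNY 967,441.92

NZD 230,000.00 × 0.83177 = SGD 191,307.10
SGD 191,307.10 ÷ 0.11344 = SEK 1,686,416.61
SEK 1,686,416.61 ÷ 0.15375 = INR 10,968,563.32
INR 10,968,563.32 × 0.25222 = ZAR 2,766,491.04
ZAR 2,766,491.04 × 0.34970 = CNY 967,441.92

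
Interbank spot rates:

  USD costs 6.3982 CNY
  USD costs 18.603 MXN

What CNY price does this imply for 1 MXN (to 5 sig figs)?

MXN/CNY = 0.34393

1 MXN ÷ 18.603 = 0.0537548 USD
0.0537548 USD × 6.3982 = 0.343934 CNY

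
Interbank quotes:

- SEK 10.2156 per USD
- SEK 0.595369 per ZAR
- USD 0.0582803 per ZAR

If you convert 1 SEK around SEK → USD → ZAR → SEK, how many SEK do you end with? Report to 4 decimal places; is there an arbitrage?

Around SEK → USD → ZAR → SEK: 1 ÷ 10.2156 ÷ 0.0582803 × 0.595369 = 1.000001
Product ≈ 1 (deviation 0.000%, within rounding noise).

1.0000 (no arbitrage)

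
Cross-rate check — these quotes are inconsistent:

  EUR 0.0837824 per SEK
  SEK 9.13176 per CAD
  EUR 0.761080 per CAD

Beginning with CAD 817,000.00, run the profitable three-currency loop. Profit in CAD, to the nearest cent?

Profitable loop is CAD → SEK → EUR → CAD:
CAD 817,000.00 × 9.13176 = SEK 7,460,647.92
SEK 7,460,647.92 × 0.0837824 = EUR 625,070.99
EUR 625,070.99 ÷ 0.761080 = CAD 821,294.72
Profit = CAD 821,294.72 − CAD 817,000.00

Profit: CAD 4,294.72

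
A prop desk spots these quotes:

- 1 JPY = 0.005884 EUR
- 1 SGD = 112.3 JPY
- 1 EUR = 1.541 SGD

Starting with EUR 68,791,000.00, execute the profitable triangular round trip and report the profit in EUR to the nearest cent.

Profitable loop is EUR → SGD → JPY → EUR:
EUR 68,791,000.00 × 1.541 = SGD 106,006,931.00
SGD 106,006,931.00 × 112.3 = JPY 11,904,578,351
JPY 11,904,578,351 × 0.005884 = EUR 70,046,539.02
Profit = EUR 70,046,539.02 − EUR 68,791,000.00

Profit: EUR 1,255,539.02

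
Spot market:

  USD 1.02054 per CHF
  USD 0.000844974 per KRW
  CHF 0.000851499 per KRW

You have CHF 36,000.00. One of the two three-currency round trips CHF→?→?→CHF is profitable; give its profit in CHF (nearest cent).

Profitable loop is CHF → USD → KRW → CHF:
CHF 36,000.00 × 1.02054 = USD 36,739.44
USD 36,739.44 ÷ 0.000844974 = KRW 43,479,965
KRW 43,479,965 × 0.000851499 = CHF 37,023.15
Profit = CHF 37,023.15 − CHF 36,000.00

Profit: CHF 1,023.15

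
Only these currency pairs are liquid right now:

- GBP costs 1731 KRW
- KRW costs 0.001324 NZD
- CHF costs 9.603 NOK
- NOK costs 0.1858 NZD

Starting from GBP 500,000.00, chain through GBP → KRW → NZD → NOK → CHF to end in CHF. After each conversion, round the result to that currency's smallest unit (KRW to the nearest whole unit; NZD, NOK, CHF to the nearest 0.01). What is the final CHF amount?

GBP 500,000.00 × 1731 = KRW 865,500,000
KRW 865,500,000 × 0.001324 = NZD 1,145,922.00
NZD 1,145,922.00 ÷ 0.1858 = NOK 6,167,502.69
NOK 6,167,502.69 ÷ 9.603 = CHF 642,247.49

CHF 642,247.49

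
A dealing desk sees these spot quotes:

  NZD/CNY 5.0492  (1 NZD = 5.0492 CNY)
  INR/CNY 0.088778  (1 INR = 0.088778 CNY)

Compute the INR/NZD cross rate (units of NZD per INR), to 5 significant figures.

1 INR × 0.088778 = 0.088778 CNY
0.088778 CNY ÷ 5.0492 = 0.0175826 NZD

INR/NZD = 0.017583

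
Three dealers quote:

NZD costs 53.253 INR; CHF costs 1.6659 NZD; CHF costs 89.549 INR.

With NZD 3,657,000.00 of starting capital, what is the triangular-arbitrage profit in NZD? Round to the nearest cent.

Profit: NZD 34,413.48

Profitable loop is NZD → CHF → INR → NZD:
NZD 3,657,000.00 ÷ 1.6659 = CHF 2,195,209.80
CHF 2,195,209.80 × 89.549 = INR 196,578,842.07
INR 196,578,842.07 ÷ 53.253 = NZD 3,691,413.48
Profit = NZD 3,691,413.48 − NZD 3,657,000.00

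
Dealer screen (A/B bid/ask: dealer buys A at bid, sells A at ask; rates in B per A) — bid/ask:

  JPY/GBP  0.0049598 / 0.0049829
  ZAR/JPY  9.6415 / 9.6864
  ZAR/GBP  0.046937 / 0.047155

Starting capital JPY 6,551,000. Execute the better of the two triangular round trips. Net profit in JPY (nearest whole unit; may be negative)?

Net profit: JPY 92,373

Best loop JPY → GBP → ZAR → JPY:
JPY 6,551,000 × 0.0049598 (sell JPY at bid) = GBP 32,491.65
GBP 32,491.65 ÷ 0.047155 (buy ZAR at ask) = ZAR 689,039.33
ZAR 689,039.33 × 9.6415 (sell ZAR at bid) = JPY 6,643,373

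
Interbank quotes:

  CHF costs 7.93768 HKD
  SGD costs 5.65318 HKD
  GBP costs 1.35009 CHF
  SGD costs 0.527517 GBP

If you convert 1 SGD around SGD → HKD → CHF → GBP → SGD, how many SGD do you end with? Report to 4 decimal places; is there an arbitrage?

Around SGD → HKD → CHF → GBP → SGD: 1 × 5.65318 ÷ 7.93768 ÷ 1.35009 ÷ 0.527517 = 1.000000
Product ≈ 1 (deviation 0.000%, within rounding noise).

1.0000 (no arbitrage)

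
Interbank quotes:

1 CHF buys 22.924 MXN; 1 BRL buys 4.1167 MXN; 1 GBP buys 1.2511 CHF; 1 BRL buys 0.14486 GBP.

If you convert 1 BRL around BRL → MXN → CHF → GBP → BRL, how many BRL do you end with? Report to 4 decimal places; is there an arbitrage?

Around BRL → MXN → CHF → GBP → BRL: 1 × 4.1167 ÷ 22.924 ÷ 1.2511 ÷ 0.14486 = 0.990874
Product < 1; profitable direction is BRL → GBP → CHF → MXN → BRL.

0.9909 (arbitrage exists)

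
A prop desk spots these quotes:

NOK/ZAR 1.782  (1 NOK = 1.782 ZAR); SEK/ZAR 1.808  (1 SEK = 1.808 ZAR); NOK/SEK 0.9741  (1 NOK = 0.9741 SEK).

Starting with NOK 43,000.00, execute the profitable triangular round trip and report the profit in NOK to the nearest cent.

Profitable loop is NOK → ZAR → SEK → NOK:
NOK 43,000.00 × 1.782 = ZAR 76,626.00
ZAR 76,626.00 ÷ 1.808 = SEK 42,381.64
SEK 42,381.64 ÷ 0.9741 = NOK 43,508.51
Profit = NOK 43,508.51 − NOK 43,000.00

Profit: NOK 508.51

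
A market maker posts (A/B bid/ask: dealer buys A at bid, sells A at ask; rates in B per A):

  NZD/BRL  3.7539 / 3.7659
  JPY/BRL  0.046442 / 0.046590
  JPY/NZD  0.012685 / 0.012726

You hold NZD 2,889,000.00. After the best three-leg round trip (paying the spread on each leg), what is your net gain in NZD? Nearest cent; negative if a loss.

Best loop NZD → BRL → JPY → NZD:
NZD 2,889,000.00 × 3.7539 (sell NZD at bid) = BRL 10,845,017.10
BRL 10,845,017.10 ÷ 0.046590 (buy JPY at ask) = JPY 232,775,641
JPY 232,775,641 × 0.012685 (sell JPY at bid) = NZD 2,952,759.00

Net profit: NZD 63,759.00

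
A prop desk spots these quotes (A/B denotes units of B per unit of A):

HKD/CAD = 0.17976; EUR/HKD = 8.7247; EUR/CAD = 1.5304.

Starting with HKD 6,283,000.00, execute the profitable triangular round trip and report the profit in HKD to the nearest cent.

Profitable loop is HKD → CAD → EUR → HKD:
HKD 6,283,000.00 × 0.17976 = CAD 1,129,432.08
CAD 1,129,432.08 ÷ 1.5304 = EUR 737,997.96
EUR 737,997.96 × 8.7247 = HKD 6,438,810.81
Profit = HKD 6,438,810.81 − HKD 6,283,000.00

Profit: HKD 155,810.81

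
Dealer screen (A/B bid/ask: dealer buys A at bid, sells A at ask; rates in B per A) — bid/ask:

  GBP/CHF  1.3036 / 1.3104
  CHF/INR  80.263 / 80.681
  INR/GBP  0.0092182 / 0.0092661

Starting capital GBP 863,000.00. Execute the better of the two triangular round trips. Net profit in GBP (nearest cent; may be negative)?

Best loop GBP → INR → CHF → GBP:
GBP 863,000.00 ÷ 0.0092661 (buy INR at ask) = INR 93,135,191.72
INR 93,135,191.72 ÷ 80.681 (buy CHF at ask) = CHF 1,154,363.38
CHF 1,154,363.38 ÷ 1.3104 (buy GBP at ask) = GBP 880,924.43

Net profit: GBP 17,924.43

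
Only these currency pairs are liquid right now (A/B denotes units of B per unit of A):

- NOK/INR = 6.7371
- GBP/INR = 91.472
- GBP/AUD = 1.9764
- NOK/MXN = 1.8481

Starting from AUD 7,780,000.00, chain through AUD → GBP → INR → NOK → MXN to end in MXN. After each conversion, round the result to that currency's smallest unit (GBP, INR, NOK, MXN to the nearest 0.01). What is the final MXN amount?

MXN 98,774,627.34

AUD 7,780,000.00 ÷ 1.9764 = GBP 3,936,450.11
GBP 3,936,450.11 × 91.472 = INR 360,074,964.46
INR 360,074,964.46 ÷ 6.7371 = NOK 53,446,581.54
NOK 53,446,581.54 × 1.8481 = MXN 98,774,627.34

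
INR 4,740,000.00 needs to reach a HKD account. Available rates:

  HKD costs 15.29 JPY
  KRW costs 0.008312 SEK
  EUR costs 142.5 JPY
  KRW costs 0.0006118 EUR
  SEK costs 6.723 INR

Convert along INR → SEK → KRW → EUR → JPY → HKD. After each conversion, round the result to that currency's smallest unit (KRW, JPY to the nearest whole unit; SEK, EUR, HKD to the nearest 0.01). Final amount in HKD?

HKD 483,644.80

INR 4,740,000.00 ÷ 6.723 = SEK 705,042.39
SEK 705,042.39 ÷ 0.008312 = KRW 84,822,232
KRW 84,822,232 × 0.0006118 = EUR 51,894.24
EUR 51,894.24 × 142.5 = JPY 7,394,929
JPY 7,394,929 ÷ 15.29 = HKD 483,644.80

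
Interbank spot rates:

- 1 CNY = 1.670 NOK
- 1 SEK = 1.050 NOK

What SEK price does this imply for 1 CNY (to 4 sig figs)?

CNY/SEK = 1.590

1 CNY × 1.670 = 1.67 NOK
1.67 NOK ÷ 1.050 = 1.59048 SEK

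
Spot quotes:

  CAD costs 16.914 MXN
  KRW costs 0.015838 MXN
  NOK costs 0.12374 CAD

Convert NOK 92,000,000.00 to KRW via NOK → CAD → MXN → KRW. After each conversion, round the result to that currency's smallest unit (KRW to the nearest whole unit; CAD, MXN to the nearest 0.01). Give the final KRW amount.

NOK 92,000,000.00 × 0.12374 = CAD 11,384,080.00
CAD 11,384,080.00 × 16.914 = MXN 192,550,329.12
MXN 192,550,329.12 ÷ 0.015838 = KRW 12,157,490,158

KRW 12,157,490,158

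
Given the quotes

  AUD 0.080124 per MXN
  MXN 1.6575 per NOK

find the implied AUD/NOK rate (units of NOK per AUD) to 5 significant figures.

1 AUD ÷ 0.080124 = 12.4807 MXN
12.4807 MXN ÷ 1.6575 = 7.52981 NOK

AUD/NOK = 7.5298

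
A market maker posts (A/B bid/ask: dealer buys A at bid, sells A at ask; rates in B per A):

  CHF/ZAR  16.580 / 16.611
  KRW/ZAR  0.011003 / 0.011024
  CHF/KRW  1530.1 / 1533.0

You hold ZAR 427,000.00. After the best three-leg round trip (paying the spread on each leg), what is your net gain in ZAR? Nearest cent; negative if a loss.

Net profit: ZAR 5,775.86

Best loop ZAR → CHF → KRW → ZAR:
ZAR 427,000.00 ÷ 16.611 (buy CHF at ask) = CHF 25,705.86
CHF 25,705.86 × 1530.1 (sell CHF at bid) = KRW 39,332,533
KRW 39,332,533 × 0.011003 (sell KRW at bid) = ZAR 432,775.86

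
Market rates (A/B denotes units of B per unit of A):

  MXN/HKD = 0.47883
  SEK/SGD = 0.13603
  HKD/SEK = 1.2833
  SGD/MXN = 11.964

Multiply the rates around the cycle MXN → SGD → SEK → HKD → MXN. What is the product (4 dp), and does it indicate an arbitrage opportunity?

1.0000 (no arbitrage)

Around MXN → SGD → SEK → HKD → MXN: 1 ÷ 11.964 ÷ 0.13603 ÷ 1.2833 ÷ 0.47883 = 0.999952
Product ≈ 1 (deviation 0.005%, within rounding noise).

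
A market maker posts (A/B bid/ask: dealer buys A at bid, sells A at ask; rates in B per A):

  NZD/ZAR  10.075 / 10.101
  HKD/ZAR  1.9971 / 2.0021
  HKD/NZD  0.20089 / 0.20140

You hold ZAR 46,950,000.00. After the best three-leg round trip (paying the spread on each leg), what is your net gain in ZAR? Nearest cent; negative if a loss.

Net profit: ZAR 512,783.53

Best loop ZAR → HKD → NZD → ZAR:
ZAR 46,950,000.00 ÷ 2.0021 (buy HKD at ask) = HKD 23,450,377.10
HKD 23,450,377.10 × 0.20089 (sell HKD at bid) = NZD 4,710,946.26
NZD 4,710,946.26 × 10.075 (sell NZD at bid) = ZAR 47,462,783.53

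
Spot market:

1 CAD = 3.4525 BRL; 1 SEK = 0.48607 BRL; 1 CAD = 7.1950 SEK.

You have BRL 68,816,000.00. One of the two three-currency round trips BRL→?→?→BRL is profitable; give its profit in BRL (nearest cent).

Profitable loop is BRL → CAD → SEK → BRL:
BRL 68,816,000.00 ÷ 3.4525 = CAD 19,932,223.03
CAD 19,932,223.03 × 7.1950 = SEK 143,412,344.68
SEK 143,412,344.68 × 0.48607 = BRL 69,708,438.38
Profit = BRL 69,708,438.38 − BRL 68,816,000.00

Profit: BRL 892,438.38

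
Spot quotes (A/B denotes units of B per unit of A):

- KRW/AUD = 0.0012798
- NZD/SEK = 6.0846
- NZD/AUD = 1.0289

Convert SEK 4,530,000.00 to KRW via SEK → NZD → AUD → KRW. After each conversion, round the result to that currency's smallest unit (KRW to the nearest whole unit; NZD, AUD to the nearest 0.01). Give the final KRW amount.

SEK 4,530,000.00 ÷ 6.0846 = NZD 744,502.51
NZD 744,502.51 × 1.0289 = AUD 766,018.63
AUD 766,018.63 ÷ 0.0012798 = KRW 598,545,577

KRW 598,545,577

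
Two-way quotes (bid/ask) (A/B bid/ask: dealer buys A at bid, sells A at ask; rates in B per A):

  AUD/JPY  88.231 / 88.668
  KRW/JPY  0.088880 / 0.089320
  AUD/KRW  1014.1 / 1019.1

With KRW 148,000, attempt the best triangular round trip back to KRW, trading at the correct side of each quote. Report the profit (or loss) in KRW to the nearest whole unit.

Net profit: KRW 2,446

Best loop KRW → JPY → AUD → KRW:
KRW 148,000 × 0.088880 (sell KRW at bid) = JPY 13,154
JPY 13,154 ÷ 88.668 (buy AUD at ask) = AUD 148.35
AUD 148.35 × 1014.1 (sell AUD at bid) = KRW 150,446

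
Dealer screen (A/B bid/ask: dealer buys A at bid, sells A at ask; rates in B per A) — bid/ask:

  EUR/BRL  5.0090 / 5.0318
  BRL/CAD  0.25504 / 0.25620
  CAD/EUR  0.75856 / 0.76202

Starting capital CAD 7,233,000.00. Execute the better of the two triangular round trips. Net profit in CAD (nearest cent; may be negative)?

Best loop CAD → BRL → EUR → CAD:
CAD 7,233,000.00 ÷ 0.25620 (buy BRL at ask) = BRL 28,231,850.12
BRL 28,231,850.12 ÷ 5.0318 (buy EUR at ask) = EUR 5,610,686.06
EUR 5,610,686.06 ÷ 0.76202 (buy CAD at ask) = CAD 7,362,911.81

Net profit: CAD 129,911.81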